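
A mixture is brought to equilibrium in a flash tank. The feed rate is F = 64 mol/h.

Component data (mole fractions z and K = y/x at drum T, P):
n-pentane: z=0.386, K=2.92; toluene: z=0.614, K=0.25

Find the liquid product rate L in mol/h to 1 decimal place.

L = 51.5 mol/h

Material balance + equilibrium reduce to Σ zᵢ(Kᵢ−1)/(1+V/F(Kᵢ−1)) = 0.
Check two-phase: ΣzᵢKᵢ = 1.281 > 1 and Σzᵢ/Kᵢ = 2.588 > 1, so g(0) = 0.281 > 0 and g(1) = -1.588 < 0.
Newton iteration, V/F⁰ = 0.69:
  V/F = 0.690: g = -0.6356, g' = -1.747 → V/F = 0.326
  V/F = 0.326: g = -0.1539, g' = -1.143 → V/F = 0.192
  V/F = 0.192: g = 0.0041, g' = -1.232 → V/F = 0.195
Converged at V/F = 0.195.
Then V = V/F·F = 0.1949·64 = 12.5 mol/h and L = F − V = 51.5 mol/h.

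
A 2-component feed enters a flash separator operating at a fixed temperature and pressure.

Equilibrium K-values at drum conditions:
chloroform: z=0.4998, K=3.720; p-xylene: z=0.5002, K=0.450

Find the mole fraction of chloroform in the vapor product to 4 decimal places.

y_chloroform = 0.6257

Rachford–Rice: g(ψ) = Σ zᵢ(Kᵢ−1)/(1+ψ(Kᵢ−1)) = 0.
Feasibility: ΣzᵢKᵢ = 2.0843, Σzᵢ/Kᵢ = 1.2459 — both > 1, two phases present.
Newton iteration, ψ⁰ = 0.58:
  ψ = 0.5800: g = 0.12343, g' = -0.8828 → ψ = 0.7198
  ψ = 0.7198: g = 0.00420, g' = -0.8373 → ψ = 0.7248
Converged at ψ = 0.7248.
Compositions from xᵢ = zᵢ/(1+ψ(Kᵢ−1)), yᵢ = Kᵢxᵢ:
  chloroform: x = 0.1682, y = 0.6257
  p-xylene: x = 0.8318, y = 0.3743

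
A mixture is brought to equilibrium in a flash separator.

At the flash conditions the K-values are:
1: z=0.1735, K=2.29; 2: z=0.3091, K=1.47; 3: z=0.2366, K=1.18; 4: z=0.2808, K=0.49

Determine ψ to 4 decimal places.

Newton–Raphson from ψ = 0.5:
  ψ = 0.5000: g = 0.10054, g' = -0.2895 → ψ = 0.8473
  ψ = 0.8473: g = -0.00438, g' = -0.3331 → ψ = 0.8341
  ψ = 0.8341: g = -0.00003, g' = -0.3292 → ψ = 0.8340
Converged at ψ = 0.8340.

ψ = 0.8340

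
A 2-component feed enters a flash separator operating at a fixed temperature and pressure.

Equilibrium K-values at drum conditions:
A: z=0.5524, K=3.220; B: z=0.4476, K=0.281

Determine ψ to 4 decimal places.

ψ = 0.5667

Let ψ = V/F and solve Σ zᵢ(Kᵢ−1)/(1+ψ(Kᵢ−1)) = 0.
g(0) = ΣzᵢKᵢ − 1 = 0.9045 and g(1) = 1 − Σzᵢ/Kᵢ = -0.7644, so a root lies in (0, 1).
Newton–Raphson from ψ = 0.5:
  ψ = 0.5000: g = 0.07874, g' = -1.1755 → ψ = 0.5670
  ψ = 0.5670: g = -0.00038, g' = -1.1931 → ψ = 0.5667
Converged at ψ = 0.5667.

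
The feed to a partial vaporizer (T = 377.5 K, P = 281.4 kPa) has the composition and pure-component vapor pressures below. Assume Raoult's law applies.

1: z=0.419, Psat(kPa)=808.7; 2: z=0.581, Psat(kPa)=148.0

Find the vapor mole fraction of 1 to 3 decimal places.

y_1 = 0.580

Raoult's law: Kᵢ = Pᵢˢᵃᵗ/P = Pᵢˢᵃᵗ/281.4.
  K_1 = 808.7/281.4 = 2.87385, K_2 = 148.0/281.4 = 0.52594
Rachford–Rice: g(β) = Σ zᵢ(Kᵢ−1)/(1+β(Kᵢ−1)) = 0.
g(0) = ΣzᵢKᵢ − 1 = 0.510 and g(1) = 1 − Σzᵢ/Kᵢ = -0.250, so a root lies in (0, 1).
Binary case is linear: z₁(K₁−1)(1+β(K₂−1)) + z₂(K₂−1)(1+β(K₁−1)) = 0
⇒ β = [z₁(K₁−1)+z₂(K₂−1)] / [−(K₁−1)(K₂−1)] = 0.5097/0.8883 = 0.574
Compositions from xᵢ = zᵢ/(1+β(Kᵢ−1)), yᵢ = Kᵢxᵢ:
  1: x = 0.202, y = 0.580
  2: x = 0.798, y = 0.420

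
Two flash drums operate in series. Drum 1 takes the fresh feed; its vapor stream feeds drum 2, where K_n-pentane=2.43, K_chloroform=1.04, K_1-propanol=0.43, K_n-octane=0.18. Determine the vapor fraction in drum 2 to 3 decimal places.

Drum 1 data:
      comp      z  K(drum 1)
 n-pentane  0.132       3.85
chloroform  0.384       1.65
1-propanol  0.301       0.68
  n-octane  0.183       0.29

Drum 1:
Rachford–Rice: g(ψ₁) = Σ zᵢ(Kᵢ−1)/(1+ψ₁(Kᵢ−1)) = 0.
g(0) = ΣzᵢKᵢ − 1 = 0.400 and g(1) = 1 − Σzᵢ/Kᵢ = -0.341, so a root lies in (0, 1).
Newton–Raphson from ψ₁ = 0.5:
  ψ₁ = 0.500: g = 0.0274, g' = -0.540 → ψ₁ = 0.551
Converged at ψ₁ = 0.551.
Drum-1 compositions:
  n-pentane: x = 0.051, y = 0.198
  chloroform: x = 0.283, y = 0.467
  1-propanol: x = 0.365, y = 0.248
  n-octane: x = 0.300, y = 0.087
Drum-2 feed = drum-1 vapor: z₂ = (0.1978, 0.4666, 0.2485, 0.0871).
Drum 2:
Rachford–Rice: g(ψ₂) = Σ zᵢ(Kᵢ−1)/(1+ψ₂(Kᵢ−1)) = 0.
Check two-phase: ΣzᵢKᵢ = 1.088 > 1 and Σzᵢ/Kᵢ = 1.592 > 1, so g(0) = 0.088 > 0 and g(1) = -0.592 < 0.
Iterate (Newton) starting at ψ₂ = 0.4:
  ψ₂ = 0.400: g = -0.0915, g' = -0.430 → ψ₂ = 0.187
  ψ₂ = 0.187: g = -0.0012, g' = -0.435 → ψ₂ = 0.184
Converged at ψ₂ = 0.184.
  n-pentane: x = 0.157, y = 0.380
  chloroform: x = 0.463, y = 0.482
  1-propanol: x = 0.278, y = 0.119
  n-octane: x = 0.103, y = 0.018

V/F (drum 2) = 0.184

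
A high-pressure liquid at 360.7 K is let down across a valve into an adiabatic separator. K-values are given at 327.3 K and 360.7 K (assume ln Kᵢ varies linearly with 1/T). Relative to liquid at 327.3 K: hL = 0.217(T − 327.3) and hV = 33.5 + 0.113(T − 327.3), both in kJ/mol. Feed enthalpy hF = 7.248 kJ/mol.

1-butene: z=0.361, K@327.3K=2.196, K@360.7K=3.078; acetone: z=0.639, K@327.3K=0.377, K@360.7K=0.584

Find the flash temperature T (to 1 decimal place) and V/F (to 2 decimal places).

Adiabatic flash: solve Rachford–Rice at each trial T, then check hF = ψ·hV(T) + (1−ψ)·hL(T).
  T = 327.3 K: K = (2.196, 0.377), RR gives ψ = 0.045, H_out = 1.513 kJ/mol
  T = 360.7 K: K = (3.078, 0.584), RR gives ψ = 0.560, H_out = 24.071 kJ/mol
  T = 344.0 K: K = (2.621, 0.474), RR gives ψ = 0.292, H_out = 12.914 kJ/mol
  T = 335.6 K: K = (2.403, 0.424), RR gives ψ = 0.171, H_out = 7.385 kJ/mol
  T = 331.5 K: K = (2.300, 0.400), RR gives ψ = 0.110, H_out = 4.559 kJ/mol
  T = 333.6 K: K = (2.353, 0.412), RR gives ψ = 0.142, H_out = 6.022 kJ/mol
Linear interpolation between T = 333.6 (H_out = 6.022) and T = 335.6 (H_out = 7.385) on hF = 7.248 gives T ≈ 335.4 K, at which ψ = 0.17.

T = 335.4 K, V/F = 0.17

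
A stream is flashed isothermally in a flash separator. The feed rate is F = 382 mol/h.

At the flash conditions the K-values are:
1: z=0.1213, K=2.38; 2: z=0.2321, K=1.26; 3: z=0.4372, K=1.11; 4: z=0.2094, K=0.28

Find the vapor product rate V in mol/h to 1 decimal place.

Rachford–Rice: g(ψ) = Σ zᵢ(Kᵢ−1)/(1+ψ(Kᵢ−1)) = 0.
g(0) = ΣzᵢKᵢ − 1 = 0.1251 and g(1) = 1 − Σzᵢ/Kᵢ = -0.3769, so a root lies in (0, 1).
Iterate (Newton) starting at ψ = 0.5:
  ψ = 0.5000: g = -0.03754, g' = -0.3629 → ψ = 0.3966
  ψ = 0.3966: g = -0.00205, g' = -0.3269 → ψ = 0.3903
Converged at ψ = 0.3903.
Then V = ψ·F = 0.3903·382 = 149.1 mol/h and L = F − V = 232.9 mol/h.

V = 149.1 mol/h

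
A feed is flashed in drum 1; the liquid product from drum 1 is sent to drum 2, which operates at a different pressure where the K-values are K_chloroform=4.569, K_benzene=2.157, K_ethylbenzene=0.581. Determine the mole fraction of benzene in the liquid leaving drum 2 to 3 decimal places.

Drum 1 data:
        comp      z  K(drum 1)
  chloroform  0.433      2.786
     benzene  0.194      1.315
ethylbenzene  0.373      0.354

x_benzene (drum 2) = 0.097

Drum 1:
Rachford–Rice: g(ψ₁) = Σ zᵢ(Kᵢ−1)/(1+ψ₁(Kᵢ−1)) = 0.
Check two-phase: ΣzᵢKᵢ = 1.593 > 1 and Σzᵢ/Kᵢ = 1.357 > 1, so g(0) = 0.593 > 0 and g(1) = -0.357 < 0.
Newton–Raphson from ψ₁ = 0.62:
  ψ₁ = 0.620: g = 0.0162, g' = -0.758 → ψ₁ = 0.641
Converged at ψ₁ = 0.641.
Drum-1 compositions:
  chloroform: x = 0.202, y = 0.562
  benzene: x = 0.161, y = 0.212
  ethylbenzene: x = 0.637, y = 0.225
Drum-2 feed = drum-1 liquid: z₂ = (0.2018, 0.1614, 0.6368).
Drum 2:
Material balance + equilibrium reduce to Σ zᵢ(Kᵢ−1)/(1+ψ₂(Kᵢ−1)) = 0.
g(0) = ΣzᵢKᵢ − 1 = 0.640 and g(1) = 1 − Σzᵢ/Kᵢ = -0.215, so a root lies in (0, 1).
Newton iteration, ψ₂⁰ = 0.62:
  ψ₂ = 0.620: g = -0.0275, g' = -0.526 → ψ₂ = 0.568
  ψ₂ = 0.568: g = 0.0006, g' = -0.552 → ψ₂ = 0.569
Converged at ψ₂ = 0.569.
  chloroform: x = 0.067, y = 0.304
  benzene: x = 0.097, y = 0.210
  ethylbenzene: x = 0.836, y = 0.486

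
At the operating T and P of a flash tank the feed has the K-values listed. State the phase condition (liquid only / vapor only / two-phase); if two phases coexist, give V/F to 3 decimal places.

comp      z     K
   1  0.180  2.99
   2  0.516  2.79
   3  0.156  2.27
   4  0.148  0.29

vapor only

ΣzᵢKᵢ = 2.375; Σzᵢ/Kᵢ = 0.824.
Since Σzᵢ/Kᵢ < 1 the mixture is above its dew point — single vapor phase.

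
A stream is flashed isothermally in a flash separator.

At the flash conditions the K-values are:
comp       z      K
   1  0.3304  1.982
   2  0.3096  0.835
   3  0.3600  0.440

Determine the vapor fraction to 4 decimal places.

ψ = 0.1770

Rachford–Rice: g(ψ) = Σ zᵢ(Kᵢ−1)/(1+ψ(Kᵢ−1)) = 0.
g(0) = ΣzᵢKᵢ − 1 = 0.0718 and g(1) = 1 − Σzᵢ/Kᵢ = -0.3557, so a root lies in (0, 1).
Newton iteration, ψ⁰ = 0.41:
  ψ = 0.4100: g = -0.08515, g' = -0.3619 → ψ = 0.1747
  ψ = 0.1747: g = 0.00089, g' = -0.3798 → ψ = 0.1770
Converged at ψ = 0.1770.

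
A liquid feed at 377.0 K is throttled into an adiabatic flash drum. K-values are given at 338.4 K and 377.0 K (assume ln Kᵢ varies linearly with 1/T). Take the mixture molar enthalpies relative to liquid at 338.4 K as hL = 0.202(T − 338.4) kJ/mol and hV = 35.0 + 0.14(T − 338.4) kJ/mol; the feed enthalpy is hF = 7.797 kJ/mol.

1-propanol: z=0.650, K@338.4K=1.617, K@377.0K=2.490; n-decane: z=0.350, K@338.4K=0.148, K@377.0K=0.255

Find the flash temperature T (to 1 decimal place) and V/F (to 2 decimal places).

Adiabatic flash: solve Rachford–Rice at each trial T, then check hF = ψ·hV(T) + (1−ψ)·hL(T).
  T = 338.4 K: K = (1.617, 0.148), RR gives ψ = 0.196, H_out = 6.848 kJ/mol
  T = 377.0 K: K = (2.490, 0.255), RR gives ψ = 0.638, H_out = 28.587 kJ/mol
  T = 357.7 K: K = (2.030, 0.197), RR gives ψ = 0.470, H_out = 19.780 kJ/mol
  T = 348.0 K: K = (1.816, 0.171), RR gives ψ = 0.356, H_out = 14.178 kJ/mol
  T = 343.2 K: K = (1.715, 0.159), RR gives ψ = 0.284, H_out = 10.822 kJ/mol
  T = 340.8 K: K = (1.666, 0.154), RR gives ψ = 0.242, H_out = 8.928 kJ/mol
Linear interpolation between T = 338.4 (H_out = 6.848) and T = 340.8 (H_out = 8.928) on hF = 7.797 gives T ≈ 339.5 K, at which ψ = 0.22.

T = 339.5 K, V/F = 0.22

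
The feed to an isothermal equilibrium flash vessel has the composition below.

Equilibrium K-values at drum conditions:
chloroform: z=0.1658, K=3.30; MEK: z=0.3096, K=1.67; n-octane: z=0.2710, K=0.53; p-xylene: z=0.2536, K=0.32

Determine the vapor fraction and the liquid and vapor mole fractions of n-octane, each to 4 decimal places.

Rachford–Rice: g(ψ) = Σ zᵢ(Kᵢ−1)/(1+ψ(Kᵢ−1)) = 0.
g(0) = ΣzᵢKᵢ − 1 = 0.2890 and g(1) = 1 − Σzᵢ/Kᵢ = -0.5395, so a root lies in (0, 1).
Newton–Raphson from ψ = 0.5:
  ψ = 0.5000: g = -0.09503, g' = -0.6392 → ψ = 0.3513
  ψ = 0.3513: g = -0.00032, g' = -0.6477 → ψ = 0.3508
Converged at ψ = 0.3508.
Compositions from xᵢ = zᵢ/(1+ψ(Kᵢ−1)), yᵢ = Kᵢxᵢ:
  chloroform: x = 0.0918, y = 0.3028
  MEK: x = 0.2507, y = 0.4186
  n-octane: x = 0.3245, y = 0.1720
  p-xylene: x = 0.3331, y = 0.1066

ψ = 0.3508, x_n-octane = 0.3245, y_n-octane = 0.1720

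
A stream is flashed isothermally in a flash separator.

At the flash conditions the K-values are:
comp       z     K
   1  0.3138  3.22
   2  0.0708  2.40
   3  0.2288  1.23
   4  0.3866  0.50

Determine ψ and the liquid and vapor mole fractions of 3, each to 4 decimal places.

Let ψ = V/F and solve Σ zᵢ(Kᵢ−1)/(1+ψ(Kᵢ−1)) = 0.
Feasibility: ΣzᵢKᵢ = 1.6551, Σzᵢ/Kᵢ = 1.0862 — both > 1, two phases present.
Iterate (Newton) starting at ψ = 0.5:
  ψ = 0.5000: g = 0.17793, g' = -0.5769 → ψ = 0.8084
  ψ = 0.8084: g = 0.01571, g' = -0.5094 → ψ = 0.8392
  ψ = 0.8392: g = -0.00006, g' = -0.5134 → ψ = 0.8391
Converged at ψ = 0.8391.
Compositions from xᵢ = zᵢ/(1+ψ(Kᵢ−1)), yᵢ = Kᵢxᵢ:
  1: x = 0.1096, y = 0.3529
  2: x = 0.0326, y = 0.0781
  3: x = 0.1918, y = 0.2359
  4: x = 0.6660, y = 0.3330

ψ = 0.8391, x_3 = 0.1918, y_3 = 0.2359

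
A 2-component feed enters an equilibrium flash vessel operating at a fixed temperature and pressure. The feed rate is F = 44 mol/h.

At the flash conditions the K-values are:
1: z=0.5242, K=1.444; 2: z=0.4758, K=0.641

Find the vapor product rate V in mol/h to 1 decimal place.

V = 17.1 mol/h

Material balance + equilibrium reduce to Σ zᵢ(Kᵢ−1)/(1+ψ(Kᵢ−1)) = 0.
Feasibility: ΣzᵢKᵢ = 1.0619, Σzᵢ/Kᵢ = 1.1053 — both > 1, two phases present.
Newton iteration, ψ⁰ = 0.62:
  ψ = 0.6200: g = -0.03721, g' = -0.1650 → ψ = 0.3945
  ψ = 0.3945: g = -0.00094, g' = -0.1581 → ψ = 0.3885
Converged at ψ = 0.3885.
Then V = ψ·F = 0.3885·44 = 17.1 mol/h and L = F − V = 26.9 mol/h.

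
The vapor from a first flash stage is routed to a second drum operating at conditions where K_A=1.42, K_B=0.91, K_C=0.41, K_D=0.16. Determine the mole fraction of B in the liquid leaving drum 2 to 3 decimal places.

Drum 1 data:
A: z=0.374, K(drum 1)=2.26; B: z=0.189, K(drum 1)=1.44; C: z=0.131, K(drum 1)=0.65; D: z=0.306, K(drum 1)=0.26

x_B (drum 2) = 0.235

Drum 1:
Iterate (Newton) starting at ψ₁ = 0.43:
  ψ₁ = 0.430: g = -0.0105, g' = -0.658 → ψ₁ = 0.414
Converged at ψ₁ = 0.414.
Drum-1 compositions:
  A: x = 0.246, y = 0.556
  B: x = 0.160, y = 0.230
  C: x = 0.153, y = 0.100
  D: x = 0.441, y = 0.115
Drum-2 feed = drum-1 vapor: z₂ = (0.5555, 0.2302, 0.0996, 0.1147).
Drum 2:
Newton iteration, ψ₂⁰ = 0.5:
  ψ₂ = 0.500: g = -0.0783, g' = -0.379 → ψ₂ = 0.294
  ψ₂ = 0.294: g = -0.0125, g' = -0.273 → ψ₂ = 0.248
  ψ₂ = 0.248: g = -0.0003, g' = -0.259 → ψ₂ = 0.246
Converged at ψ₂ = 0.246.
  A: x = 0.503, y = 0.715
  B: x = 0.235, y = 0.214
  C: x = 0.117, y = 0.048
  D: x = 0.145, y = 0.023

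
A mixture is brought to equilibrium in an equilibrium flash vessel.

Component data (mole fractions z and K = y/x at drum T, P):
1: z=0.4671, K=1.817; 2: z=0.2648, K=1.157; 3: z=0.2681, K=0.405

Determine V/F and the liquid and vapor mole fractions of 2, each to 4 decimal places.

V/F = 0.7165, x_2 = 0.2380, y_2 = 0.2754

Rachford–Rice: g(V/F) = Σ zᵢ(Kᵢ−1)/(1+V/F(Kᵢ−1)) = 0.
g(0) = ΣzᵢKᵢ − 1 = 0.2637 and g(1) = 1 − Σzᵢ/Kᵢ = -0.1479, so a root lies in (0, 1).
Iterate (Newton) starting at V/F = 0.63:
  V/F = 0.6300: g = 0.03460, g' = -0.3842 → V/F = 0.7201
  V/F = 0.7201: g = -0.00148, g' = -0.4194 → V/F = 0.7166
Converged at V/F = 0.7165.
Compositions from xᵢ = zᵢ/(1+V/F(Kᵢ−1)), yᵢ = Kᵢxᵢ:
  1: x = 0.2946, y = 0.5353
  2: x = 0.2380, y = 0.2754
  3: x = 0.4674, y = 0.1893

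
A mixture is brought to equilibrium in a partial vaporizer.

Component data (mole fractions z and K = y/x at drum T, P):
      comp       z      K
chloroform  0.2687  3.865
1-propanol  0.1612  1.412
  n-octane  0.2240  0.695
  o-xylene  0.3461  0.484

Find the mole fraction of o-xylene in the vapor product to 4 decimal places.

Let ψ = V/F and solve Σ zᵢ(Kᵢ−1)/(1+ψ(Kᵢ−1)) = 0.
Feasibility: ΣzᵢKᵢ = 1.5893, Σzᵢ/Kᵢ = 1.2211 — both > 1, two phases present.
Newton–Raphson from ψ = 0.5:
  ψ = 0.5000: g = 0.05025, g' = -0.5879 → ψ = 0.5855
  ψ = 0.5855: g = 0.00198, g' = -0.5455 → ψ = 0.5891
Converged at ψ = 0.5891.
Compositions from xᵢ = zᵢ/(1+ψ(Kᵢ−1)), yᵢ = Kᵢxᵢ:
  chloroform: x = 0.1000, y = 0.3864
  1-propanol: x = 0.1297, y = 0.1832
  n-octane: x = 0.2731, y = 0.1898
  o-xylene: x = 0.4972, y = 0.2407

y_o-xylene = 0.2407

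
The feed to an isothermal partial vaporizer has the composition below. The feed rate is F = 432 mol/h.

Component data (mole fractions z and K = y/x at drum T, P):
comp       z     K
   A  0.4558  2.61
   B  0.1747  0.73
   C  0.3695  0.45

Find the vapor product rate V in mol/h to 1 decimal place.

Let β = V/F and solve Σ zᵢ(Kᵢ−1)/(1+β(Kᵢ−1)) = 0.
Feasibility: ΣzᵢKᵢ = 1.4834, Σzᵢ/Kᵢ = 1.2351 — both > 1, two phases present.
Iterate (Newton) starting at β = 0.5:
  β = 0.5000: g = 0.07172, g' = -0.5923 → β = 0.6211
  β = 0.6211: g = 0.00159, g' = -0.5716 → β = 0.6239
Converged at β = 0.6239.
Then V = β·F = 0.6239·432 = 269.5 mol/h and L = F − V = 162.5 mol/h.

V = 269.5 mol/h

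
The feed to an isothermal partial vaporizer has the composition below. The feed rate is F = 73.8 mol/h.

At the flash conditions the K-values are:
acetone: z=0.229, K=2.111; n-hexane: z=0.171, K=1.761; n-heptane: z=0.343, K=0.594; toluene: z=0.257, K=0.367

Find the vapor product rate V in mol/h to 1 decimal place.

Material balance + equilibrium reduce to Σ zᵢ(Kᵢ−1)/(1+V/F(Kᵢ−1)) = 0.
g(0) = ΣzᵢKᵢ − 1 = 0.083 and g(1) = 1 − Σzᵢ/Kᵢ = -0.483, so a root lies in (0, 1).
Iterate (Newton) starting at V/F = 0.3:
  V/F = 0.300: g = -0.0626, g' = -0.455 → V/F = 0.162
  V/F = 0.162: g = 0.0010, g' = -0.474 → V/F = 0.164
Converged at V/F = 0.164.
Then V = V/F·F = 0.1644·73.8 = 12.1 mol/h and L = F − V = 61.7 mol/h.

V = 12.1 mol/h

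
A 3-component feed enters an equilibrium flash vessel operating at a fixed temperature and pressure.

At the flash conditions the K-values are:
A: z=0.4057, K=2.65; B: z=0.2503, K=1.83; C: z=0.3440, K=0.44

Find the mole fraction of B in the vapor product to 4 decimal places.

y_B = 0.2622

Rachford–Rice: g(V/F) = Σ zᵢ(Kᵢ−1)/(1+V/F(Kᵢ−1)) = 0.
Check two-phase: ΣzᵢKᵢ = 1.6845 > 1 and Σzᵢ/Kᵢ = 1.0717 > 1, so g(0) = 0.6845 > 0 and g(1) = -0.0717 < 0.
Newton iteration, V/F⁰ = 0.58:
  V/F = 0.5800: g = 0.19699, g' = -0.6036 → V/F = 0.9064
  V/F = 0.9064: g = -0.00439, g' = -0.6784 → V/F = 0.8999
Converged at V/F = 0.8999.
Compositions from xᵢ = zᵢ/(1+V/F(Kᵢ−1)), yᵢ = Kᵢxᵢ:
  A: x = 0.1633, y = 0.4327
  B: x = 0.1433, y = 0.2622
  C: x = 0.6934, y = 0.3051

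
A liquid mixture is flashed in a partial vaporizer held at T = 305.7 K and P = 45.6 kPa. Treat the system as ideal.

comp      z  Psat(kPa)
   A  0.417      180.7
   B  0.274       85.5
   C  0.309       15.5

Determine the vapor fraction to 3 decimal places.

ψ = 0.872

Raoult's law: Kᵢ = Pᵢˢᵃᵗ/P = Pᵢˢᵃᵗ/45.6.
  K_A = 180.7/45.6 = 3.96272, K_B = 85.5/45.6 = 1.87500, K_C = 15.5/45.6 = 0.33991
Rachford–Rice: g(ψ) = Σ zᵢ(Kᵢ−1)/(1+ψ(Kᵢ−1)) = 0.
Check two-phase: ΣzᵢKᵢ = 2.271 > 1 and Σzᵢ/Kᵢ = 1.160 > 1, so g(0) = 1.271 > 0 and g(1) = -0.160 < 0.
Iterate (Newton) starting at ψ = 0.68:
  ψ = 0.680: g = 0.1900, g' = -0.928 → ψ = 0.885
  ψ = 0.885: g = -0.0140, g' = -1.124 → ψ = 0.872
Converged at ψ = 0.872.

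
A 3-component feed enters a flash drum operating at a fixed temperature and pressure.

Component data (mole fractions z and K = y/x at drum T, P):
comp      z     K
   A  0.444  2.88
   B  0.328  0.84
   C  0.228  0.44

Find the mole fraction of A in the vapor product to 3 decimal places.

y_A = 0.481

Material balance + equilibrium reduce to Σ zᵢ(Kᵢ−1)/(1+V/F(Kᵢ−1)) = 0.
Check two-phase: ΣzᵢKᵢ = 1.655 > 1 and Σzᵢ/Kᵢ = 1.063 > 1, so g(0) = 0.655 > 0 and g(1) = -0.063 < 0.
Newton iteration, V/F⁰ = 0.5:
  V/F = 0.500: g = 0.1959, g' = -0.565 → V/F = 0.847
  V/F = 0.847: g = 0.0185, g' = -0.503 → V/F = 0.884
  V/F = 0.884: g = -0.0002, g' = -0.513 → V/F = 0.883
Converged at V/F = 0.883.
Compositions from xᵢ = zᵢ/(1+V/F(Kᵢ−1)), yᵢ = Kᵢxᵢ:
  A: x = 0.167, y = 0.481
  B: x = 0.382, y = 0.321
  C: x = 0.451, y = 0.198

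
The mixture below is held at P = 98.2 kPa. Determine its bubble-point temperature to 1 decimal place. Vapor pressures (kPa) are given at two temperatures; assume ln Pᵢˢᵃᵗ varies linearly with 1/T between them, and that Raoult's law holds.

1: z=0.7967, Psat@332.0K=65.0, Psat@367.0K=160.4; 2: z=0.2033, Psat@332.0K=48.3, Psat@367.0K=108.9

T = 349.5 K

Bubble-point temperature: ΣzᵢPᵢˢᵃᵗ(T) = P. Interpolate ln Pᵢˢᵃᵗ = aᵢ + bᵢ/T.
  T = 332.0 K: ΣzᵢPᵢˢᵃᵗ = 61.60 kPa
  T = 367.0 K: ΣzᵢPᵢˢᵃᵗ = 149.93 kPa
  T = 349.5 K: ΣzᵢPᵢˢᵃᵗ = 98.26 kPa
  T = 340.8 K: ΣzᵢPᵢˢᵃᵗ = 78.37 kPa
  T = 345.1 K: ΣzᵢPᵢˢᵃᵗ = 87.76 kPa
  T = 347.3 K: ΣzᵢPᵢˢᵃᵗ = 92.90 kPa
Interpolating between 347.3 K and 349.5 K gives T ≈ 349.5 K.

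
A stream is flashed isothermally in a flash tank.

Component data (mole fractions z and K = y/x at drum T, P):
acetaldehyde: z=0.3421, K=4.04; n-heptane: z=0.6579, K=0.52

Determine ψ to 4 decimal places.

Material balance + equilibrium reduce to Σ zᵢ(Kᵢ−1)/(1+ψ(Kᵢ−1)) = 0.
g(0) = ΣzᵢKᵢ − 1 = 0.7242 and g(1) = 1 − Σzᵢ/Kᵢ = -0.3499, so a root lies in (0, 1).
Binary case is linear: z₁(K₁−1)(1+ψ(K₂−1)) + z₂(K₂−1)(1+ψ(K₁−1)) = 0
⇒ ψ = [z₁(K₁−1)+z₂(K₂−1)] / [−(K₁−1)(K₂−1)] = 0.72419/1.45920 = 0.4963

ψ = 0.4963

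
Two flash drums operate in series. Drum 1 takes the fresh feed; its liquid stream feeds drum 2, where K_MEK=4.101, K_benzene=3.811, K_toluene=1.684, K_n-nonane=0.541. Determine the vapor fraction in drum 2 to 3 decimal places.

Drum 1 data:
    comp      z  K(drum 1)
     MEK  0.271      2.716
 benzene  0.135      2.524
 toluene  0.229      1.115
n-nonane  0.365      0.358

V/F (drum 2) = 0.531

Drum 1:
Newton–Raphson from ψ₁ = 0.33:
  ψ₁ = 0.330: g = 0.1619, g' = -0.709 → ψ₁ = 0.558
  ψ₁ = 0.558: g = 0.0082, g' = -0.668 → ψ₁ = 0.571
  ψ₁ = 0.571: g = -0.0000, g' = -0.671 → ψ₁ = 0.570
Converged at ψ₁ = 0.570.
Drum-1 compositions:
  MEK: x = 0.137, y = 0.372
  benzene: x = 0.072, y = 0.182
  toluene: x = 0.215, y = 0.240
  n-nonane: x = 0.576, y = 0.206
Drum-2 feed = drum-1 liquid: z₂ = (0.1369, 0.0722, 0.2149, 0.5759).
Drum 2:
Material balance + equilibrium reduce to Σ zᵢ(Kᵢ−1)/(1+ψ₂(Kᵢ−1)) = 0.
Check two-phase: ΣzᵢKᵢ = 1.510 > 1 and Σzᵢ/Kᵢ = 1.245 > 1, so g(0) = 0.510 > 0 and g(1) = -0.245 < 0.
Newton–Raphson from ψ₂ = 0.5:
  ψ₂ = 0.500: g = 0.0173, g' = -0.561 → ψ₂ = 0.531
Converged at ψ₂ = 0.531.
  MEK: x = 0.052, y = 0.212
  benzene: x = 0.029, y = 0.110
  toluene: x = 0.158, y = 0.265
  n-nonane: x = 0.762, y = 0.412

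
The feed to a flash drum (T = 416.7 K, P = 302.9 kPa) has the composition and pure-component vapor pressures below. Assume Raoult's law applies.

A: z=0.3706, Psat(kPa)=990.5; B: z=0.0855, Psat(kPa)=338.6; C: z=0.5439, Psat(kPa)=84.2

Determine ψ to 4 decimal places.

ψ = 0.3078

Raoult's law: Kᵢ = Pᵢˢᵃᵗ/P = Pᵢˢᵃᵗ/302.9.
  K_A = 990.5/302.9 = 3.270056, K_B = 338.6/302.9 = 1.117861, K_C = 84.2/302.9 = 0.277980
Rachford–Rice: g(ψ) = Σ zᵢ(Kᵢ−1)/(1+ψ(Kᵢ−1)) = 0.
Check two-phase: ΣzᵢKᵢ = 1.4587 > 1 and Σzᵢ/Kᵢ = 2.1464 > 1, so g(0) = 0.4587 > 0 and g(1) = -1.1464 < 0.
Iterate (Newton) starting at ψ = 0.56:
  ψ = 0.5600: g = -0.27941, g' = -1.1704 → ψ = 0.3213
  ψ = 0.3213: g = -0.01511, g' = -1.1204 → ψ = 0.3078
Converged at ψ = 0.3078.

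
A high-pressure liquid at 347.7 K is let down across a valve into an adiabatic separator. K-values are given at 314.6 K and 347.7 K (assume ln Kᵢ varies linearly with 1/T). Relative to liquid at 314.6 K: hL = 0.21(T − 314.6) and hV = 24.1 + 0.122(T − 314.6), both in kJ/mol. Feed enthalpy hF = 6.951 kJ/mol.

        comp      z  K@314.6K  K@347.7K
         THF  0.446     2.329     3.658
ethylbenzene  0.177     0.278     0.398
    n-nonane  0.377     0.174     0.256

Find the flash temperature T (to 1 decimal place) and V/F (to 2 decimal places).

T = 322.0 K, V/F = 0.23

Adiabatic flash: solve Rachford–Rice at each trial T, then check hF = ψ·hV(T) + (1−ψ)·hL(T).
  T = 314.6 K: K = (2.329, 0.278, 0.174), RR gives ψ = 0.145, H_out = 3.505 kJ/mol
  T = 347.7 K: K = (3.658, 0.398, 0.256), RR gives ψ = 0.428, H_out = 16.011 kJ/mol
  T = 331.1 K: K = (2.950, 0.335, 0.213), RR gives ψ = 0.311, H_out = 10.513 kJ/mol
  T = 322.9 K: K = (2.631, 0.306, 0.193), RR gives ψ = 0.238, H_out = 7.314 kJ/mol
  T = 318.8 K: K = (2.479, 0.292, 0.184), RR gives ψ = 0.196, H_out = 5.522 kJ/mol
  T = 320.9 K: K = (2.556, 0.299, 0.188), RR gives ψ = 0.218, H_out = 6.459 kJ/mol
  T = 321.9 K: K = (2.593, 0.303, 0.191), RR gives ψ = 0.228, H_out = 6.891 kJ/mol
Linear interpolation between T = 321.9 (H_out = 6.891) and T = 322.9 (H_out = 7.314) on hF = 6.951 gives T ≈ 322.0 K, at which ψ = 0.23.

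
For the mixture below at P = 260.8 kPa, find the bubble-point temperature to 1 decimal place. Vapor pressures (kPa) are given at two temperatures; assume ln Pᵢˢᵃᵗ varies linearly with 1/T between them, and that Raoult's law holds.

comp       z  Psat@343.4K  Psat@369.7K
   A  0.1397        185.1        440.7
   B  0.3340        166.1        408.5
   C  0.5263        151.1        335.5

T = 358.0 K

Bubble-point temperature: ΣzᵢPᵢˢᵃᵗ(T) = P. Interpolate ln Pᵢˢᵃᵗ = aᵢ + bᵢ/T.
  T = 343.4 K: ΣzᵢPᵢˢᵃᵗ = 160.86 kPa
  T = 369.7 K: ΣzᵢPᵢˢᵃᵗ = 374.58 kPa
  T = 356.5 K: ΣzᵢPᵢˢᵃᵗ = 248.86 kPa
  T = 363.1 K: ΣzᵢPᵢˢᵃᵗ = 306.43 kPa
  T = 359.8 K: ΣzᵢPᵢˢᵃᵗ = 276.40 kPa
  T = 358.1 K: ΣzᵢPᵢˢᵃᵗ = 261.91 kPa
Interpolating between 356.5 K and 358.1 K gives T ≈ 358.0 K.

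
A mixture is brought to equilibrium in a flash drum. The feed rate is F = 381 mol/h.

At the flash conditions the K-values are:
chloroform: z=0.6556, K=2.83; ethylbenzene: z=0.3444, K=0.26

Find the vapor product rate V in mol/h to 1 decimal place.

V = 265.8 mol/h

Material balance + equilibrium reduce to Σ zᵢ(Kᵢ−1)/(1+V/F(Kᵢ−1)) = 0.
g(0) = ΣzᵢKᵢ − 1 = 0.9449 and g(1) = 1 − Σzᵢ/Kᵢ = -0.5563, so a root lies in (0, 1).
Binary case is linear: z₁(K₁−1)(1+V/F(K₂−1)) + z₂(K₂−1)(1+V/F(K₁−1)) = 0
⇒ V/F = [z₁(K₁−1)+z₂(K₂−1)] / [−(K₁−1)(K₂−1)] = 0.94489/1.35420 = 0.6977
Then V = V/F·F = 0.6977·381 = 265.8 mol/h and L = F − V = 115.2 mol/h.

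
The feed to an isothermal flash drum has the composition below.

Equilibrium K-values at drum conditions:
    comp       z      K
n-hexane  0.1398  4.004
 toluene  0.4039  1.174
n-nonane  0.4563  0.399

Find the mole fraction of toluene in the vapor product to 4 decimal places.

Rachford–Rice: g(ψ) = Σ zᵢ(Kᵢ−1)/(1+ψ(Kᵢ−1)) = 0.
g(0) = ΣzᵢKᵢ − 1 = 0.2160 and g(1) = 1 − Σzᵢ/Kᵢ = -0.5226, so a root lies in (0, 1).
Newton–Raphson from ψ = 0.38:
  ψ = 0.3800: g = -0.09338, g' = -0.5627 → ψ = 0.2140
  ψ = 0.2140: g = 0.00864, g' = -0.6958 → ψ = 0.2265
  ψ = 0.2265: g = 0.00011, g' = -0.6790 → ψ = 0.2266
Converged at ψ = 0.2266.
Compositions from xᵢ = zᵢ/(1+ψ(Kᵢ−1)), yᵢ = Kᵢxᵢ:
  n-hexane: x = 0.0832, y = 0.3330
  toluene: x = 0.3886, y = 0.4562
  n-nonane: x = 0.5282, y = 0.2108

y_toluene = 0.4562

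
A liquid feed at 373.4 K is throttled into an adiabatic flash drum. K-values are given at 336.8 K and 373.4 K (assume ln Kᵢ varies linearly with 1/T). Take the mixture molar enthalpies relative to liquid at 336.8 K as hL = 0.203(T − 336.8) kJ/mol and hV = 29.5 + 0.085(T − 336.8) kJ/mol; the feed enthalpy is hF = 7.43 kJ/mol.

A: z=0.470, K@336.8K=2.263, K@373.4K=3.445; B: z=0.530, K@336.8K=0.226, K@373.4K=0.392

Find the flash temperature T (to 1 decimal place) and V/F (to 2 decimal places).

Adiabatic flash: solve Rachford–Rice at each trial T, then check hF = ψ·hV(T) + (1−ψ)·hL(T).
  T = 336.8 K: K = (2.263, 0.226), RR gives ψ = 0.188, H_out = 5.534 kJ/mol
  T = 373.4 K: K = (3.445, 0.392), RR gives ψ = 0.556, H_out = 21.437 kJ/mol
  T = 355.1 K: K = (2.823, 0.302), RR gives ψ = 0.382, H_out = 14.171 kJ/mol
  T = 346.0 K: K = (2.536, 0.262), RR gives ψ = 0.292, H_out = 10.171 kJ/mol
  T = 341.4 K: K = (2.398, 0.244), RR gives ψ = 0.242, H_out = 7.950 kJ/mol
  T = 339.1 K: K = (2.330, 0.235), RR gives ψ = 0.216, H_out = 6.770 kJ/mol
Linear interpolation between T = 339.1 (H_out = 6.770) and T = 341.4 (H_out = 7.950) on hF = 7.43 gives T ≈ 340.4 K, at which ψ = 0.23.

T = 340.4 K, V/F = 0.23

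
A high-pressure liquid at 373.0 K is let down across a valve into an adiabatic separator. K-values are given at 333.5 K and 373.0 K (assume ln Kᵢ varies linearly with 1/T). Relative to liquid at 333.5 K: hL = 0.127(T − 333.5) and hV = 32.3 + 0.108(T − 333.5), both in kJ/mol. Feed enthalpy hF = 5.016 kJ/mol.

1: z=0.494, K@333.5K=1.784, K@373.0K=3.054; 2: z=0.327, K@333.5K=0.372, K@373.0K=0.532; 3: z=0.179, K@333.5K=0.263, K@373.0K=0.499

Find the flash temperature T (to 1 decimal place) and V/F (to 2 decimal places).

T = 335.5 K, V/F = 0.15

Adiabatic flash: solve Rachford–Rice at each trial T, then check hF = ψ·hV(T) + (1−ψ)·hL(T).
  T = 333.5 K: K = (1.784, 0.372, 0.263), RR gives ψ = 0.095, H_out = 3.082 kJ/mol
  T = 373.0 K: K = (3.054, 0.532, 0.499), RR gives ψ = 0.783, H_out = 29.715 kJ/mol
  T = 353.2 K: K = (2.368, 0.449, 0.369), RR gives ψ = 0.481, H_out = 17.866 kJ/mol
  T = 343.4 K: K = (2.065, 0.410, 0.313), RR gives ψ = 0.315, H_out = 11.380 kJ/mol
  T = 338.4 K: K = (1.920, 0.391, 0.287), RR gives ψ = 0.214, H_out = 7.516 kJ/mol
  T = 335.9 K: K = (1.850, 0.381, 0.275), RR gives ψ = 0.156, H_out = 5.353 kJ/mol
Linear interpolation between T = 333.5 (H_out = 3.082) and T = 335.9 (H_out = 5.353) on hF = 5.016 gives T ≈ 335.5 K, at which ψ = 0.15.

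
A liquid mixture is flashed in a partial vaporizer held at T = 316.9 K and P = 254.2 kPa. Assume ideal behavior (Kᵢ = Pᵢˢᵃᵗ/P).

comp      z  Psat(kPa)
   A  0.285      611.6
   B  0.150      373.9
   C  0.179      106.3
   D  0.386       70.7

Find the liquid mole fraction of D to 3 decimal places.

x_D = 0.419

Raoult's law: Kᵢ = Pᵢˢᵃᵗ/P = Pᵢˢᵃᵗ/254.2.
  K_A = 611.6/254.2 = 2.40598, K_B = 373.9/254.2 = 1.47089, K_C = 106.3/254.2 = 0.41817, K_D = 70.7/254.2 = 0.27813
Rachford–Rice: g(V/F) = Σ zᵢ(Kᵢ−1)/(1+V/F(Kᵢ−1)) = 0.
Check two-phase: ΣzᵢKᵢ = 1.089 > 1 and Σzᵢ/Kᵢ = 2.036 > 1, so g(0) = 0.089 > 0 and g(1) = -1.036 < 0.
Iterate (Newton) starting at V/F = 0.33:
  V/F = 0.330: g = -0.1598, g' = -0.727 → V/F = 0.110
Converged at V/F = 0.110.
Compositions from xᵢ = zᵢ/(1+V/F(Kᵢ−1)), yᵢ = Kᵢxᵢ:
  A: x = 0.247, y = 0.594
  B: x = 0.143, y = 0.210
  C: x = 0.191, y = 0.080
  D: x = 0.419, y = 0.117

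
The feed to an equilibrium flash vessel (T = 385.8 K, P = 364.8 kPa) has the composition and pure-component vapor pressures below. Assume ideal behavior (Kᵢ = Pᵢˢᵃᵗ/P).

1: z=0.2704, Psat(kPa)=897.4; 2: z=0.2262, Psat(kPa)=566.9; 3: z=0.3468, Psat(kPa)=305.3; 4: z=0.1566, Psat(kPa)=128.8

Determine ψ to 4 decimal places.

ψ = 0.7863

Raoult's law: Kᵢ = Pᵢˢᵃᵗ/P = Pᵢˢᵃᵗ/364.8.
  K_1 = 897.4/364.8 = 2.459978, K_2 = 566.9/364.8 = 1.554002, K_3 = 305.3/364.8 = 0.836897, K_4 = 128.8/364.8 = 0.353070
Let ψ = V/F and solve Σ zᵢ(Kᵢ−1)/(1+ψ(Kᵢ−1)) = 0.
Feasibility: ΣzᵢKᵢ = 1.3622, Σzᵢ/Kᵢ = 1.1134 — both > 1, two phases present.
Newton iteration, ψ⁰ = 0.5:
  ψ = 0.5000: g = 0.11500, g' = -0.3893 → ψ = 0.7954
  ψ = 0.7954: g = -0.00405, g' = -0.4472 → ψ = 0.7863
Converged at ψ = 0.7863.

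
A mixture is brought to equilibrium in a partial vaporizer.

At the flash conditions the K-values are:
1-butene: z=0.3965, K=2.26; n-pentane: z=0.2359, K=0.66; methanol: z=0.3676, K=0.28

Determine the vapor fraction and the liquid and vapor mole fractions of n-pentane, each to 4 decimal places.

Rachford–Rice: g(ψ) = Σ zᵢ(Kᵢ−1)/(1+ψ(Kᵢ−1)) = 0.
Feasibility: ΣzᵢKᵢ = 1.1547, Σzᵢ/Kᵢ = 1.8457 — both > 1, two phases present.
Newton iteration, ψ⁰ = 0.35:
  ψ = 0.3500: g = -0.09818, g' = -0.6789 → ψ = 0.2054
  ψ = 0.2054: g = 0.00006, g' = -0.6912 → ψ = 0.2055
Converged at ψ = 0.2055.
Compositions from xᵢ = zᵢ/(1+ψ(Kᵢ−1)), yᵢ = Kᵢxᵢ:
  1-butene: x = 0.3150, y = 0.7118
  n-pentane: x = 0.2536, y = 0.1674
  methanol: x = 0.4314, y = 0.1208

ψ = 0.2055, x_n-pentane = 0.2536, y_n-pentane = 0.1674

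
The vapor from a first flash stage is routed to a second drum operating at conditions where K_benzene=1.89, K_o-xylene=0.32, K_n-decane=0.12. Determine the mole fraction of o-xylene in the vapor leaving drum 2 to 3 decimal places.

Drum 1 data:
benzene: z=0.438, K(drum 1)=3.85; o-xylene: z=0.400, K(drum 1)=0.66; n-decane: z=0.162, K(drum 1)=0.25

Drum 1:
Rachford–Rice: g(ψ₁) = Σ zᵢ(Kᵢ−1)/(1+ψ₁(Kᵢ−1)) = 0.
g(0) = ΣzᵢKᵢ − 1 = 0.991 and g(1) = 1 − Σzᵢ/Kᵢ = -0.368, so a root lies in (0, 1).
Iterate (Newton) starting at ψ₁ = 0.47:
  ψ₁ = 0.470: g = 0.1841, g' = -0.933 → ψ₁ = 0.667
  ψ₁ = 0.667: g = 0.0110, g' = -0.865 → ψ₁ = 0.680
Converged at ψ₁ = 0.680.
Drum-1 compositions:
  benzene: x = 0.149, y = 0.574
  o-xylene: x = 0.520, y = 0.343
  n-decane: x = 0.331, y = 0.083
Drum-2 feed = drum-1 vapor: z₂ = (0.5739, 0.3434, 0.0827).
Drum 2:
Material balance + equilibrium reduce to Σ zᵢ(Kᵢ−1)/(1+ψ₂(Kᵢ−1)) = 0.
g(0) = ΣzᵢKᵢ − 1 = 0.205 and g(1) = 1 − Σzᵢ/Kᵢ = -1.066, so a root lies in (0, 1).
Iterate (Newton) starting at ψ₂ = 0.5:
  ψ₂ = 0.500: g = -0.1302, g' = -0.786 → ψ₂ = 0.334
  ψ₂ = 0.334: g = -0.0117, g' = -0.665 → ψ₂ = 0.317
Converged at ψ₂ = 0.317.
  benzene: x = 0.448, y = 0.846
  o-xylene: x = 0.438, y = 0.140
  n-decane: x = 0.115, y = 0.014

y_o-xylene (drum 2) = 0.140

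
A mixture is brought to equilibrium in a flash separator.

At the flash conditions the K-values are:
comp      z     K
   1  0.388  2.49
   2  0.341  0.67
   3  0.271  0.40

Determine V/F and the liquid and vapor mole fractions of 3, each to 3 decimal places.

V/F = 0.434, x_3 = 0.366, y_3 = 0.147

Rachford–Rice: g(V/F) = Σ zᵢ(Kᵢ−1)/(1+V/F(Kᵢ−1)) = 0.
Feasibility: ΣzᵢKᵢ = 1.303, Σzᵢ/Kᵢ = 1.342 — both > 1, two phases present.
Newton–Raphson from V/F = 0.51:
  V/F = 0.510: g = -0.0411, g' = -0.534 → V/F = 0.433
  V/F = 0.433: g = 0.0004, g' = -0.547 → V/F = 0.434
Converged at V/F = 0.434.
Compositions from xᵢ = zᵢ/(1+V/F(Kᵢ−1)), yᵢ = Kᵢxᵢ:
  1: x = 0.236, y = 0.587
  2: x = 0.398, y = 0.267
  3: x = 0.366, y = 0.147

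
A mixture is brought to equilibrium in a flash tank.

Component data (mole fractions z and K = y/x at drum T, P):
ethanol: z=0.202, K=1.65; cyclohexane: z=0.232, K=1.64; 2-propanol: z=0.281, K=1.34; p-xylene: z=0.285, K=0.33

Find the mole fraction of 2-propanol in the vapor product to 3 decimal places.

y_2-propanol = 0.320

Rachford–Rice: g(V/F) = Σ zᵢ(Kᵢ−1)/(1+V/F(Kᵢ−1)) = 0.
g(0) = ΣzᵢKᵢ − 1 = 0.184 and g(1) = 1 − Σzᵢ/Kᵢ = -0.337, so a root lies in (0, 1).
Newton iteration, V/F⁰ = 0.63:
  V/F = 0.630: g = -0.0528, g' = -0.496 → V/F = 0.524
  V/F = 0.524: g = -0.0039, g' = -0.428 → V/F = 0.515
Converged at V/F = 0.515.
Compositions from xᵢ = zᵢ/(1+V/F(Kᵢ−1)), yᵢ = Kᵢxᵢ:
  ethanol: x = 0.151, y = 0.250
  cyclohexane: x = 0.175, y = 0.286
  2-propanol: x = 0.239, y = 0.320
  p-xylene: x = 0.435, y = 0.144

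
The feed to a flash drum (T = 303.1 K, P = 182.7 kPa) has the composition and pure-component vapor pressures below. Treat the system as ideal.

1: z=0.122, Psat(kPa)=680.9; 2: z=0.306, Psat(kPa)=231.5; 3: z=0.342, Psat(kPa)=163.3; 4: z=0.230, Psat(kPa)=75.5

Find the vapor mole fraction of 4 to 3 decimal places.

y_4 = 0.129

Raoult's law: Kᵢ = Pᵢˢᵃᵗ/P = Pᵢˢᵃᵗ/182.7.
  K_1 = 680.9/182.7 = 3.72687, K_2 = 231.5/182.7 = 1.26710, K_3 = 163.3/182.7 = 0.89381, K_4 = 75.5/182.7 = 0.41325
Let ψ = V/F and solve Σ zᵢ(Kᵢ−1)/(1+ψ(Kᵢ−1)) = 0.
Check two-phase: ΣzᵢKᵢ = 1.243 > 1 and Σzᵢ/Kᵢ = 1.213 > 1, so g(0) = 0.243 > 0 and g(1) = -0.213 < 0.
Iterate (Newton) starting at ψ = 0.5:
  ψ = 0.500: g = -0.0165, g' = -0.342 → ψ = 0.452
Converged at ψ = 0.452.
Compositions from xᵢ = zᵢ/(1+ψ(Kᵢ−1)), yᵢ = Kᵢxᵢ:
  1: x = 0.055, y = 0.204
  2: x = 0.273, y = 0.346
  3: x = 0.359, y = 0.321
  4: x = 0.313, y = 0.129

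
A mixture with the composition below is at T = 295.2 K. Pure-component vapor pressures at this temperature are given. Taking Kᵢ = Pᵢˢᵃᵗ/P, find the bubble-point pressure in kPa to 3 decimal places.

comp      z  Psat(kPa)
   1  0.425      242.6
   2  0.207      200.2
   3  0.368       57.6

At the bubble point ψ → 0, so ΣzᵢKᵢ = 1 with Kᵢ = Pᵢˢᵃᵗ/P ⇒ P = ΣzᵢPᵢˢᵃᵗ.
P = 0.425·242.6 + 0.207·200.2 + 0.368·57.6 = 165.743 kPa

Pbub = 165.743 kPa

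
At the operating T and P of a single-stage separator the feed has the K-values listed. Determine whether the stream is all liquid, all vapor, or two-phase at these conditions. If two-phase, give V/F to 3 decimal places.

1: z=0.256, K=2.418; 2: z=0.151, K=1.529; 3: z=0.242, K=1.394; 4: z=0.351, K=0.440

ΣzᵢKᵢ = 1.342; Σzᵢ/Kᵢ = 1.176.
Both exceed 1, so a two-phase solution exists.
Rachford–Rice: g(ψ) = Σ zᵢ(Kᵢ−1)/(1+ψ(Kᵢ−1)) = 0.
Newton iteration, ψ⁰ = 0.45:
  ψ = 0.450: g = 0.1043, g' = -0.443 → ψ = 0.685
  ψ = 0.685: g = -0.0012, g' = -0.468 → ψ = 0.683
Converged at ψ = 0.683.

two-phase, V/F = 0.683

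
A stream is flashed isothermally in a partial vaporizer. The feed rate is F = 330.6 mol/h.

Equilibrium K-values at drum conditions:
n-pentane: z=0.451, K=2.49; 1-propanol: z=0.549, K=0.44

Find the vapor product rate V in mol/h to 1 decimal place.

Material balance + equilibrium reduce to Σ zᵢ(Kᵢ−1)/(1+V/F(Kᵢ−1)) = 0.
g(0) = ΣzᵢKᵢ − 1 = 0.365 and g(1) = 1 − Σzᵢ/Kᵢ = -0.429, so a root lies in (0, 1).
Binary case is linear: z₁(K₁−1)(1+V/F(K₂−1)) + z₂(K₂−1)(1+V/F(K₁−1)) = 0
⇒ V/F = [z₁(K₁−1)+z₂(K₂−1)] / [−(K₁−1)(K₂−1)] = 0.3646/0.8344 = 0.437
Then V = V/F·F = 0.4369·330.6 = 144.4 mol/h and L = F − V = 186.2 mol/h.

V = 144.4 mol/h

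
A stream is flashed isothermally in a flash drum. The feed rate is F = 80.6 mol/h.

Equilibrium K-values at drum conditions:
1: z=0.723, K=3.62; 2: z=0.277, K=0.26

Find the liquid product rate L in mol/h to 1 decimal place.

L = 10.4 mol/h

Rachford–Rice: g(V/F) = Σ zᵢ(Kᵢ−1)/(1+V/F(Kᵢ−1)) = 0.
g(0) = ΣzᵢKᵢ − 1 = 1.689 and g(1) = 1 − Σzᵢ/Kᵢ = -0.265, so a root lies in (0, 1).
Binary case is linear: z₁(K₁−1)(1+V/F(K₂−1)) + z₂(K₂−1)(1+V/F(K₁−1)) = 0
⇒ V/F = [z₁(K₁−1)+z₂(K₂−1)] / [−(K₁−1)(K₂−1)] = 1.6893/1.9388 = 0.871
Then V = V/F·F = 0.8713·80.6 = 70.2 mol/h and L = F − V = 10.4 mol/h.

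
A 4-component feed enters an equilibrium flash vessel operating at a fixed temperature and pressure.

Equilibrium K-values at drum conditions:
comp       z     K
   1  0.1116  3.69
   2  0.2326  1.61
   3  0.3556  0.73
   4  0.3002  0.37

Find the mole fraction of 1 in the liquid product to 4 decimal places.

Rachford–Rice: g(V/F) = Σ zᵢ(Kᵢ−1)/(1+V/F(Kᵢ−1)) = 0.
Check two-phase: ΣzᵢKᵢ = 1.1570 > 1 and Σzᵢ/Kᵢ = 1.4732 > 1, so g(0) = 0.1570 > 0 and g(1) = -0.4732 < 0.
Iterate (Newton) starting at V/F = 0.5:
  V/F = 0.5000: g = -0.15035, g' = -0.4862 → V/F = 0.1908
  V/F = 0.1908: g = 0.00929, g' = -0.6048 → V/F = 0.2062
  V/F = 0.2062: g = 0.00012, g' = -0.5889 → V/F = 0.2064
Converged at V/F = 0.2064.
Compositions from xᵢ = zᵢ/(1+V/F(Kᵢ−1)), yᵢ = Kᵢxᵢ:
  1: x = 0.0718, y = 0.2648
  2: x = 0.2066, y = 0.3326
  3: x = 0.3766, y = 0.2749
  4: x = 0.3451, y = 0.1277

x_1 = 0.0718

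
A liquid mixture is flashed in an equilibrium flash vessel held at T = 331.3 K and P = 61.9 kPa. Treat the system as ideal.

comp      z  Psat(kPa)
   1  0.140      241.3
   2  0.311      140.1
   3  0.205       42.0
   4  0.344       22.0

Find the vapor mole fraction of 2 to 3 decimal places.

y_2 = 0.431

Raoult's law: Kᵢ = Pᵢˢᵃᵗ/P = Pᵢˢᵃᵗ/61.9.
  K_1 = 241.3/61.9 = 3.89822, K_2 = 140.1/61.9 = 2.26333, K_3 = 42.0/61.9 = 0.67851, K_4 = 22.0/61.9 = 0.35541
Rachford–Rice: g(β) = Σ zᵢ(Kᵢ−1)/(1+β(Kᵢ−1)) = 0.
g(0) = ΣzᵢKᵢ − 1 = 0.511 and g(1) = 1 − Σzᵢ/Kᵢ = -0.443, so a root lies in (0, 1).
Newton–Raphson from β = 0.47:
  β = 0.470: g = 0.0225, g' = -0.730 → β = 0.501
Converged at β = 0.501.
Compositions from xᵢ = zᵢ/(1+β(Kᵢ−1)), yᵢ = Kᵢxᵢ:
  1: x = 0.057, y = 0.223
  2: x = 0.190, y = 0.431
  3: x = 0.244, y = 0.166
  4: x = 0.508, y = 0.181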